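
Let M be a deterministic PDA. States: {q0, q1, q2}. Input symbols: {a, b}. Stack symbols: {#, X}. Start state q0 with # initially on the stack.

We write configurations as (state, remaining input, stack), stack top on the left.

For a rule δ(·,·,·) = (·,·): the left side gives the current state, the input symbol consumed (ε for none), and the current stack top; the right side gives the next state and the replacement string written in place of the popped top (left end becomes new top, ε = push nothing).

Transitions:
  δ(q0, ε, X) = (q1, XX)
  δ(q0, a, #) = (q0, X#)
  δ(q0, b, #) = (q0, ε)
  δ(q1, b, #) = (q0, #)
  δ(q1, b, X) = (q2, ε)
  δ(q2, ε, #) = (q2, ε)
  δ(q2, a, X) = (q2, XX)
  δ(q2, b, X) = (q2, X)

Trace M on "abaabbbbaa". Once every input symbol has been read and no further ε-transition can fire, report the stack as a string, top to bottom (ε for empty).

(q0, abaabbbbaa, #)
  read a, top #: go to q0, push X# → (q0, baabbbbaa, X#)
  ε-move, top X: go to q1, push XX → (q1, baabbbbaa, XX#)
  read b, top X: go to q2, push ε → (q2, aabbbbaa, X#)
  read a, top X: go to q2, push XX → (q2, abbbbaa, XX#)
  read a, top X: go to q2, push XX → (q2, bbbbaa, XXX#)
  read b, top X: go to q2, push X → (q2, bbbaa, XXX#)
  read b, top X: go to q2, push X → (q2, bbaa, XXX#)
  read b, top X: go to q2, push X → (q2, baa, XXX#)
  read b, top X: go to q2, push X → (q2, aa, XXX#)
  read a, top X: go to q2, push XX → (q2, a, XXXX#)
  read a, top X: go to q2, push XX → (q2, ε, XXXXX#)
All input consumed in state q2 with stack XXXXX#.

XXXXX#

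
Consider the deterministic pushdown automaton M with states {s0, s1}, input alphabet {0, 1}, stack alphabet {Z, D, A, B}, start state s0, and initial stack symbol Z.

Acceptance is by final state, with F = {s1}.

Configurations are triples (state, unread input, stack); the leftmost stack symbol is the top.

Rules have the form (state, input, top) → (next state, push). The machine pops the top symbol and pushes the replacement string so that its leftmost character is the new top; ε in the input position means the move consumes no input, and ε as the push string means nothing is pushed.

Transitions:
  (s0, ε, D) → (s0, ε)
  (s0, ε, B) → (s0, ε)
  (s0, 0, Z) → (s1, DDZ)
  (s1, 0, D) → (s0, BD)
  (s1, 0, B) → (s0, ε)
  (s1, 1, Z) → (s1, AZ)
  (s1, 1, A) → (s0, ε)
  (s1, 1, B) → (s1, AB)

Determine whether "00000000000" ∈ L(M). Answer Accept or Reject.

Accept

(s0, 00000000000, Z)
  read 0, top Z: go to s1, push DDZ → (s1, 0000000000, DDZ)
  read 0, top D: go to s0, push BD → (s0, 000000000, BDDZ)
  ε-move, top B: go to s0, push ε → (s0, 000000000, DDZ)
  ε-move, top D: go to s0, push ε → (s0, 000000000, DZ)
  ε-move, top D: go to s0, push ε → (s0, 000000000, Z)
  read 0, top Z: go to s1, push DDZ → (s1, 00000000, DDZ)
  read 0, top D: go to s0, push BD → (s0, 0000000, BDDZ)
  ε-move, top B: go to s0, push ε → (s0, 0000000, DDZ)
  ε-move, top D: go to s0, push ε → (s0, 0000000, DZ)
  ε-move, top D: go to s0, push ε → (s0, 0000000, Z)
  read 0, top Z: go to s1, push DDZ → (s1, 000000, DDZ)
  read 0, top D: go to s0, push BD → (s0, 00000, BDDZ)
  ε-move, top B: go to s0, push ε → (s0, 00000, DDZ)
  ε-move, top D: go to s0, push ε → (s0, 00000, DZ)
  ε-move, top D: go to s0, push ε → (s0, 00000, Z)
  read 0, top Z: go to s1, push DDZ → (s1, 0000, DDZ)
  read 0, top D: go to s0, push BD → (s0, 000, BDDZ)
  ε-move, top B: go to s0, push ε → (s0, 000, DDZ)
  ε-move, top D: go to s0, push ε → (s0, 000, DZ)
  ε-move, top D: go to s0, push ε → (s0, 000, Z)
  read 0, top Z: go to s1, push DDZ → (s1, 00, DDZ)
  read 0, top D: go to s0, push BD → (s0, 0, BDDZ)
  ε-move, top B: go to s0, push ε → (s0, 0, DDZ)
  ε-move, top D: go to s0, push ε → (s0, 0, DZ)
  ε-move, top D: go to s0, push ε → (s0, 0, Z)
  read 0, top Z: go to s1, push DDZ → (s1, ε, DDZ)
All input consumed; state s1 ∈ F.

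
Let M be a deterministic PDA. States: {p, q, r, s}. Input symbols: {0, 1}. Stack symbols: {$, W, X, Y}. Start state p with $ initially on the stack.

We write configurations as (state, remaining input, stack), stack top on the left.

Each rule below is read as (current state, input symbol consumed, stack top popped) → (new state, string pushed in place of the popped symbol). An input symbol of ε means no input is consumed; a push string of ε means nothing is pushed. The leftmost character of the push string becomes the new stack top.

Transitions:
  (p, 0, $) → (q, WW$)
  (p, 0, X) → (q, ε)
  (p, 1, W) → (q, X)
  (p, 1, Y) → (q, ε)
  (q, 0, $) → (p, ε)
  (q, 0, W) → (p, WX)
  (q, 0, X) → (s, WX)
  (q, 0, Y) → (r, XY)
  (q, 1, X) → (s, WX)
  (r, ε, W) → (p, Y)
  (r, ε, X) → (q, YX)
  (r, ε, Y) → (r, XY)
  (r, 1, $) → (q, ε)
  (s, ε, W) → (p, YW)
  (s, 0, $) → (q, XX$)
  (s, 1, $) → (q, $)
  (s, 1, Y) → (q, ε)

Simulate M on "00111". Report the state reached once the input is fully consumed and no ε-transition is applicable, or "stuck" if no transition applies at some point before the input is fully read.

q

(p, 00111, $) ⊢ (q, 0111, WW$) ⊢ (p, 111, WXW$) ⊢ (q, 11, XXW$) ⊢ (s, 1, WXXW$) ⊢ (p, 1, YWXXW$) ⊢ (q, ε, WXXW$)
All input consumed; M is in state q.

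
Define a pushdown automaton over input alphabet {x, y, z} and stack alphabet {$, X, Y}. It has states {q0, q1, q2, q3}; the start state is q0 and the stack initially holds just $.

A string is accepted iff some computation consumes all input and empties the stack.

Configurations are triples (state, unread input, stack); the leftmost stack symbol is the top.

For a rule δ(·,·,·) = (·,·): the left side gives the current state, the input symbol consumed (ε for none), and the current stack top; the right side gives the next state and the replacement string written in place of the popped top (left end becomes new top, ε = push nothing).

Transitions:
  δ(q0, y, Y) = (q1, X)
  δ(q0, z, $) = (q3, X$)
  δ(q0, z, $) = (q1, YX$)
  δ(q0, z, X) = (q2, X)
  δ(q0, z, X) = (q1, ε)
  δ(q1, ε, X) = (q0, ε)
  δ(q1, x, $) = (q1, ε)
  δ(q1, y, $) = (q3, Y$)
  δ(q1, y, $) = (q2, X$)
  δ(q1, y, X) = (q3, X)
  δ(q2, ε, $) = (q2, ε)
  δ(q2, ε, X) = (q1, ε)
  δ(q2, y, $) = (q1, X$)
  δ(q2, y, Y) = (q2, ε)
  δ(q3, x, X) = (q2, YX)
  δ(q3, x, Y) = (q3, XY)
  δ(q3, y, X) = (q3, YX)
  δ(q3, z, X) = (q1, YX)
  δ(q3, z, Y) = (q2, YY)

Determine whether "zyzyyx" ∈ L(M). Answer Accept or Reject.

Accept

One accepting computation: (q0, zyzyyx, $) ⊢ (q3, yzyyx, X$) ⊢ (q3, zyyx, YX$) ⊢ (q2, yyx, YYX$) ⊢ (q2, yx, YX$) ⊢ (q2, x, X$) ⊢ (q1, x, $) ⊢ (q1, ε, ε)
All input consumed and the stack is empty.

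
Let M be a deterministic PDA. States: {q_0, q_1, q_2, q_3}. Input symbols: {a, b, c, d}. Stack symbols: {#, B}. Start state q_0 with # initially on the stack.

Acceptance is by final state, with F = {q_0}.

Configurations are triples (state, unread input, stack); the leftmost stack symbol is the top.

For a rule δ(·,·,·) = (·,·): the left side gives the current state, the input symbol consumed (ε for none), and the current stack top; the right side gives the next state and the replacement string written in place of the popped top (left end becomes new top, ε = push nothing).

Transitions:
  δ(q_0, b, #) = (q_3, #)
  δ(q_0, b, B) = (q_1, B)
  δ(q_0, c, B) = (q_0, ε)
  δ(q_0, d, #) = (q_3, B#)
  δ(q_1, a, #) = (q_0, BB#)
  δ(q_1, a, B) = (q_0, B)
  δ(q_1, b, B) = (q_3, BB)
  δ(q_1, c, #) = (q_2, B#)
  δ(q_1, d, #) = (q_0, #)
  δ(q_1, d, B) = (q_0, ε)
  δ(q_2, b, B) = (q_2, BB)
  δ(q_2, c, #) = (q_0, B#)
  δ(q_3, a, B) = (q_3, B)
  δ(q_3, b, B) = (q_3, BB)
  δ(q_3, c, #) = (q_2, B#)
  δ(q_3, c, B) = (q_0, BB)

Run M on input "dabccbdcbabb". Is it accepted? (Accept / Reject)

Reject

(q_0, dabccbdcbabb, #)
  read d, top #: go to q_3, push B# → (q_3, abccbdcbabb, B#)
  read a, top B: go to q_3, push B → (q_3, bccbdcbabb, B#)
  read b, top B: go to q_3, push BB → (q_3, ccbdcbabb, BB#)
  read c, top B: go to q_0, push BB → (q_0, cbdcbabb, BBB#)
  read c, top B: go to q_0, push ε → (q_0, bdcbabb, BB#)
  read b, top B: go to q_1, push B → (q_1, dcbabb, BB#)
  read d, top B: go to q_0, push ε → (q_0, cbabb, B#)
  read c, top B: go to q_0, push ε → (q_0, babb, #)
  read b, top #: go to q_3, push # → (q_3, abb, #)
No transition applies at (q_3, abb, #); input not fully consumed.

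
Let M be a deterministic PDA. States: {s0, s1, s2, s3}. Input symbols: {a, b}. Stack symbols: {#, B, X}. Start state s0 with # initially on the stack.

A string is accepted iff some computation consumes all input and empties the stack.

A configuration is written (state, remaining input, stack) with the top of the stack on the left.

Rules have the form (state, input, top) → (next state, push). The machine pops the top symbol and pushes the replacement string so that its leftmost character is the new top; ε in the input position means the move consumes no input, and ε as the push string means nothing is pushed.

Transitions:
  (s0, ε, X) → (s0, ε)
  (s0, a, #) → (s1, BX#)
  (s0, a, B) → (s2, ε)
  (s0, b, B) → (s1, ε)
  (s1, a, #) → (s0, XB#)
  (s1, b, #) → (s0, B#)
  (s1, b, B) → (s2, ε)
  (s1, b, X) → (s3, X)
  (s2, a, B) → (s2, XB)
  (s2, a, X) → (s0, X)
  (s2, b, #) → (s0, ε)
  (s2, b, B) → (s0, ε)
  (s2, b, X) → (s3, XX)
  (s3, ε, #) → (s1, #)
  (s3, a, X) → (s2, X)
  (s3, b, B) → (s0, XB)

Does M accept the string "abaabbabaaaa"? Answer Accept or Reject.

(s0, abaabbabaaaa, #) ⊢ (s1, baabbabaaaa, BX#) ⊢ (s2, aabbabaaaa, X#) ⊢ (s0, abbabaaaa, X#) ⊢ (s0, abbabaaaa, #) ⊢ (s1, bbabaaaa, BX#) ⊢ (s2, babaaaa, X#) ⊢ (s3, abaaaa, XX#) ⊢ (s2, baaaa, XX#) ⊢ (s3, aaaa, XXX#) ⊢ (s2, aaa, XXX#) ⊢ (s0, aa, XXX#) ⊢ (s0, aa, XX#) ⊢ (s0, aa, X#) ⊢ (s0, aa, #) ⊢ (s1, a, BX#)
No transition applies at (s1, a, BX#); input not fully consumed.

Reject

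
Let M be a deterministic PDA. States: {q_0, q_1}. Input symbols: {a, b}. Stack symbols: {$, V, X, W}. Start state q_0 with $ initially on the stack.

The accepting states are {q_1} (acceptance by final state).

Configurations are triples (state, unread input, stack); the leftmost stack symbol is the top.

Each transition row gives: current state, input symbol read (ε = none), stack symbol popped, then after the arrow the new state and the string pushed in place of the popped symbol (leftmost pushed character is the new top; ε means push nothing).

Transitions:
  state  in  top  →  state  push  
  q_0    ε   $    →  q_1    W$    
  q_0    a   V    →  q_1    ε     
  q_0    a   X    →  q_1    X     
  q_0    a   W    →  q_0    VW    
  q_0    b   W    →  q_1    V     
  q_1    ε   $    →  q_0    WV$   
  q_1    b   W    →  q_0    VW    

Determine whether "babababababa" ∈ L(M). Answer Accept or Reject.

Accept

(q_0, babababababa, $) ⊢ (q_1, babababababa, W$) ⊢ (q_0, abababababa, VW$) ⊢ (q_1, bababababa, W$) ⊢ (q_0, ababababa, VW$) ⊢ (q_1, babababa, W$) ⊢ (q_0, abababa, VW$) ⊢ (q_1, bababa, W$) ⊢ (q_0, ababa, VW$) ⊢ (q_1, baba, W$) ⊢ (q_0, aba, VW$) ⊢ (q_1, ba, W$) ⊢ (q_0, a, VW$) ⊢ (q_1, ε, W$)
All input consumed; state q_1 ∈ F.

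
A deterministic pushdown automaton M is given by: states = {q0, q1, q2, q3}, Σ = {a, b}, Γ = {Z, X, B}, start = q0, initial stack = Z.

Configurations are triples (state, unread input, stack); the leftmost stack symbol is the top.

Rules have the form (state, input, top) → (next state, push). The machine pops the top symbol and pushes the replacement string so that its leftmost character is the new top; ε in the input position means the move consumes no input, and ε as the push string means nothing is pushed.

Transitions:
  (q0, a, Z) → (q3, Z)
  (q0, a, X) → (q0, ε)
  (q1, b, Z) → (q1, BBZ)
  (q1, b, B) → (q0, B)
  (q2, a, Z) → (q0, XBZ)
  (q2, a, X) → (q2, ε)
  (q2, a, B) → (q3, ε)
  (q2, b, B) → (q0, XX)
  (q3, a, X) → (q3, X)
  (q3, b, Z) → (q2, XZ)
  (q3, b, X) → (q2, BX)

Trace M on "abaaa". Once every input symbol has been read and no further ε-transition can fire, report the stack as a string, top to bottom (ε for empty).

(q0, abaaa, Z) ⊢ (q3, baaa, Z) ⊢ (q2, aaa, XZ) ⊢ (q2, aa, Z) ⊢ (q0, a, XBZ) ⊢ (q0, ε, BZ)
All input consumed in state q0 with stack BZ.

BZ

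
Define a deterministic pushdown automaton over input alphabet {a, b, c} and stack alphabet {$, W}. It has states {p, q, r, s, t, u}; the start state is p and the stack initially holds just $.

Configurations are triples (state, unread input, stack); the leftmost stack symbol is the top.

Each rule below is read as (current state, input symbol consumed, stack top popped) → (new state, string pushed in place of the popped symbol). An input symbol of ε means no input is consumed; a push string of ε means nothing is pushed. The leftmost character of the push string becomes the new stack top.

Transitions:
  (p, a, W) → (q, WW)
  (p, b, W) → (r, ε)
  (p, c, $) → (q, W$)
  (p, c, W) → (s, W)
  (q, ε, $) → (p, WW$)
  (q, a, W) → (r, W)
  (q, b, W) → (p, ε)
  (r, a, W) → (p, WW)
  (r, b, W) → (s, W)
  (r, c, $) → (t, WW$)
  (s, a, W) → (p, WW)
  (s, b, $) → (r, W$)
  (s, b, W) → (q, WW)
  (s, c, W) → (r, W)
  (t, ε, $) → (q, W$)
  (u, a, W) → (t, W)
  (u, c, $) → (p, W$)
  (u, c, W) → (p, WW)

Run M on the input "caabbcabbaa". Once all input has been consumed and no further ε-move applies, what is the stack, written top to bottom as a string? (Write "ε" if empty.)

WWW$

(p, caabbcabbaa, $)
  read c, top $: go to q, push W$ → (q, aabbcabbaa, W$)
  read a, top W: go to r, push W → (r, abbcabbaa, W$)
  read a, top W: go to p, push WW → (p, bbcabbaa, WW$)
  read b, top W: go to r, push ε → (r, bcabbaa, W$)
  read b, top W: go to s, push W → (s, cabbaa, W$)
  read c, top W: go to r, push W → (r, abbaa, W$)
  read a, top W: go to p, push WW → (p, bbaa, WW$)
  read b, top W: go to r, push ε → (r, baa, W$)
  read b, top W: go to s, push W → (s, aa, W$)
  read a, top W: go to p, push WW → (p, a, WW$)
  read a, top W: go to q, push WW → (q, ε, WWW$)
All input consumed in state q with stack WWW$.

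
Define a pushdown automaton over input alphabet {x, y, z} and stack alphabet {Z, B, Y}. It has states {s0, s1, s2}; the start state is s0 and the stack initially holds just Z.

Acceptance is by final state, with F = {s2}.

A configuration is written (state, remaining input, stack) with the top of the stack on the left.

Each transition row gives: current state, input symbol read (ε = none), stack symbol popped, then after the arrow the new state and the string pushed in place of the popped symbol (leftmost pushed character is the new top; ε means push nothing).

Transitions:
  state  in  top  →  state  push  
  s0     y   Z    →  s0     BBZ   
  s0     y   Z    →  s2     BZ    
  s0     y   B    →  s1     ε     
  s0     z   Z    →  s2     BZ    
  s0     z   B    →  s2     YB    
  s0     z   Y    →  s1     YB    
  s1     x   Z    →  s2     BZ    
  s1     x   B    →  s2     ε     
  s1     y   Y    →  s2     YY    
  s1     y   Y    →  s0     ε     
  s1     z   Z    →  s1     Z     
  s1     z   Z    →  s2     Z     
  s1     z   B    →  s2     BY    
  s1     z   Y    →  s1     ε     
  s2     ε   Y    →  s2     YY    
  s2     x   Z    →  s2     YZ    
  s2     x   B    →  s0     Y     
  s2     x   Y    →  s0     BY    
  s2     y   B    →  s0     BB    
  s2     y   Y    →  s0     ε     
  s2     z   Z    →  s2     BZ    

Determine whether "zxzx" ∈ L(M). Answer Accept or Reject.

No computation consumes all input and reaches a final state.

Reject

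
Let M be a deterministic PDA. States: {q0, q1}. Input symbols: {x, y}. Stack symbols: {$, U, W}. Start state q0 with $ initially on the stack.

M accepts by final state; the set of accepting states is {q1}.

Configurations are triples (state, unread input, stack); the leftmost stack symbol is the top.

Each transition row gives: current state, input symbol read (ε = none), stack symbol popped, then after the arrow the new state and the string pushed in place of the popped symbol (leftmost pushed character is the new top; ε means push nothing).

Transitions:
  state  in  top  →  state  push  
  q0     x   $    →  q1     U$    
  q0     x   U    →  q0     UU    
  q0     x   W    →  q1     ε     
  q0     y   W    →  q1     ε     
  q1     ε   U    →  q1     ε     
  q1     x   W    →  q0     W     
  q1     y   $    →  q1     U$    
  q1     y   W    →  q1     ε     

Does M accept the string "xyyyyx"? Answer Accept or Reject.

Reject

(q0, xyyyyx, $)
  read x, top $: go to q1, push U$ → (q1, yyyyx, U$)
  ε-move, top U: go to q1, push ε → (q1, yyyyx, $)
  read y, top $: go to q1, push U$ → (q1, yyyx, U$)
  ε-move, top U: go to q1, push ε → (q1, yyyx, $)
  read y, top $: go to q1, push U$ → (q1, yyx, U$)
  ε-move, top U: go to q1, push ε → (q1, yyx, $)
  read y, top $: go to q1, push U$ → (q1, yx, U$)
  ε-move, top U: go to q1, push ε → (q1, yx, $)
  read y, top $: go to q1, push U$ → (q1, x, U$)
  ε-move, top U: go to q1, push ε → (q1, x, $)
No transition applies at (q1, x, $); input not fully consumed.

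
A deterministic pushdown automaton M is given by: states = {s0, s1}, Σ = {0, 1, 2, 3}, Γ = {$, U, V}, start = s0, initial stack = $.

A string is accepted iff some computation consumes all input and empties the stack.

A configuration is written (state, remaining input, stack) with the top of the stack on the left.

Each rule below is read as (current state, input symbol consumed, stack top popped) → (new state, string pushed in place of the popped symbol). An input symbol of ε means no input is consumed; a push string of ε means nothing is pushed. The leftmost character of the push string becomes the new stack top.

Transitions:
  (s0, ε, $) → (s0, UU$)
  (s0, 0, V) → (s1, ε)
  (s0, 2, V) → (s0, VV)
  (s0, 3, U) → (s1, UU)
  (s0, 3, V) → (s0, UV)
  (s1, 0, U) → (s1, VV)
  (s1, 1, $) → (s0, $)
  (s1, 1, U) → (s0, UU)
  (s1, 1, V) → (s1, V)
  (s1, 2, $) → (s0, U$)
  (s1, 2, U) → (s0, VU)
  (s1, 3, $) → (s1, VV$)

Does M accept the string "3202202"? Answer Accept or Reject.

(s0, 3202202, $)
  ε-move, top $: go to s0, push UU$ → (s0, 3202202, UU$)
  read 3, top U: go to s1, push UU → (s1, 202202, UUU$)
  read 2, top U: go to s0, push VU → (s0, 02202, VUUU$)
  read 0, top V: go to s1, push ε → (s1, 2202, UUU$)
  read 2, top U: go to s0, push VU → (s0, 202, VUUU$)
  read 2, top V: go to s0, push VV → (s0, 02, VVUUU$)
  read 0, top V: go to s1, push ε → (s1, 2, VUUU$)
No transition applies at (s1, 2, VUUU$); input not fully consumed.

Reject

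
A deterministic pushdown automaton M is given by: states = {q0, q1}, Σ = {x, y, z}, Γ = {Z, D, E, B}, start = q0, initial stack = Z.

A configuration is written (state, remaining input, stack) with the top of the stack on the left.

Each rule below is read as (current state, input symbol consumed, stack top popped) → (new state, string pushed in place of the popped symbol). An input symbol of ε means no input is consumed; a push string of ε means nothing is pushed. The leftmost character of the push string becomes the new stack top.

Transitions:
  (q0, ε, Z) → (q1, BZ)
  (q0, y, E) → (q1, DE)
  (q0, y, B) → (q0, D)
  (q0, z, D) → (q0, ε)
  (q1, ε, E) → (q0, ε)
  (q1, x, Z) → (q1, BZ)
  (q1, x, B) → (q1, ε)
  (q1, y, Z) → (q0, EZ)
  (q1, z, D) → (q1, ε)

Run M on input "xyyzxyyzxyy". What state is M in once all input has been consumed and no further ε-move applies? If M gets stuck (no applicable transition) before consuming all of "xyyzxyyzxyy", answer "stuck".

q1

(q0, xyyzxyyzxyy, Z) ⊢ (q1, xyyzxyyzxyy, BZ) ⊢ (q1, yyzxyyzxyy, Z) ⊢ (q0, yzxyyzxyy, EZ) ⊢ (q1, zxyyzxyy, DEZ) ⊢ (q1, xyyzxyy, EZ) ⊢ (q0, xyyzxyy, Z) ⊢ (q1, xyyzxyy, BZ) ⊢ (q1, yyzxyy, Z) ⊢ (q0, yzxyy, EZ) ⊢ (q1, zxyy, DEZ) ⊢ (q1, xyy, EZ) ⊢ (q0, xyy, Z) ⊢ (q1, xyy, BZ) ⊢ (q1, yy, Z) ⊢ (q0, y, EZ) ⊢ (q1, ε, DEZ)
All input consumed; M is in state q1.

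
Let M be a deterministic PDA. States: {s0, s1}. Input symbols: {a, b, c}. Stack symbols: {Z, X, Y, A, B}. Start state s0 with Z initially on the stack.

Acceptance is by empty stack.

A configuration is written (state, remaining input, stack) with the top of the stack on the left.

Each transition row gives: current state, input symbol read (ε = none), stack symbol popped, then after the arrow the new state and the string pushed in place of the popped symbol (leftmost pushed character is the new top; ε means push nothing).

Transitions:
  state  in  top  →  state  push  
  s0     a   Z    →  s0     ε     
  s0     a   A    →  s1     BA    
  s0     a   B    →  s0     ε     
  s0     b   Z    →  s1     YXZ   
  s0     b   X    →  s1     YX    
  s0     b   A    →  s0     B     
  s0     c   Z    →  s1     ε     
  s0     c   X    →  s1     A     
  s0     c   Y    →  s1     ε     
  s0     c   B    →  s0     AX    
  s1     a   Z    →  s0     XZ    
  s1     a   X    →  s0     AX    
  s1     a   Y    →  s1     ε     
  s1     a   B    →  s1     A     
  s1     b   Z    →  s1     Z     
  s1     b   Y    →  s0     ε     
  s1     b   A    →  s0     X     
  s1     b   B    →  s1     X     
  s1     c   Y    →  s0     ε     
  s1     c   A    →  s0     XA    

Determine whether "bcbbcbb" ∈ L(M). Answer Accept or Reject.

(s0, bcbbcbb, Z) ⊢ (s1, cbbcbb, YXZ) ⊢ (s0, bbcbb, XZ) ⊢ (s1, bcbb, YXZ) ⊢ (s0, cbb, XZ) ⊢ (s1, bb, AZ) ⊢ (s0, b, XZ) ⊢ (s1, ε, YXZ)
All input consumed; stack is YXZ, not empty, and no further ε-move applies.

Reject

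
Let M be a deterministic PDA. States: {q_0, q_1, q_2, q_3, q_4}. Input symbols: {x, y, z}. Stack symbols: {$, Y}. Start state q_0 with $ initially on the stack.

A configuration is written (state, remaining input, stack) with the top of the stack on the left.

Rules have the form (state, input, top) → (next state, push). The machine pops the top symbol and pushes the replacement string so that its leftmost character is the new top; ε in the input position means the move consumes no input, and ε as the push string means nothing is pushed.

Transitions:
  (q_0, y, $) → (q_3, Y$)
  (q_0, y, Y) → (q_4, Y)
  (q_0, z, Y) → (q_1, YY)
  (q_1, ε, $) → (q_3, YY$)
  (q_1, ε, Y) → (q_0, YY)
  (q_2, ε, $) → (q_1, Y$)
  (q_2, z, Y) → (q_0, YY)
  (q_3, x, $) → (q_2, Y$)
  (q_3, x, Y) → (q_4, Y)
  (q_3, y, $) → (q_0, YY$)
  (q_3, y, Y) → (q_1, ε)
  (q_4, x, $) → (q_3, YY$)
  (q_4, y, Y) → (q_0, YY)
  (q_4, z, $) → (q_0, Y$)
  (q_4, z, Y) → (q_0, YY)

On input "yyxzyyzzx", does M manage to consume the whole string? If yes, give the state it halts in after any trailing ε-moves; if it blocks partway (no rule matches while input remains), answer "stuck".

(q_0, yyxzyyzzx, $)
  read y, top $: go to q_3, push Y$ → (q_3, yxzyyzzx, Y$)
  read y, top Y: go to q_1, push ε → (q_1, xzyyzzx, $)
  ε-move, top $: go to q_3, push YY$ → (q_3, xzyyzzx, YY$)
  read x, top Y: go to q_4, push Y → (q_4, zyyzzx, YY$)
  read z, top Y: go to q_0, push YY → (q_0, yyzzx, YYY$)
  read y, top Y: go to q_4, push Y → (q_4, yzzx, YYY$)
  read y, top Y: go to q_0, push YY → (q_0, zzx, YYYY$)
  read z, top Y: go to q_1, push YY → (q_1, zx, YYYYY$)
  ε-move, top Y: go to q_0, push YY → (q_0, zx, YYYYYY$)
  read z, top Y: go to q_1, push YY → (q_1, x, YYYYYYY$)
  ε-move, top Y: go to q_0, push YY → (q_0, x, YYYYYYYY$)
No transition for (q_0, x, top Y); M blocks with input x remaining.

stuck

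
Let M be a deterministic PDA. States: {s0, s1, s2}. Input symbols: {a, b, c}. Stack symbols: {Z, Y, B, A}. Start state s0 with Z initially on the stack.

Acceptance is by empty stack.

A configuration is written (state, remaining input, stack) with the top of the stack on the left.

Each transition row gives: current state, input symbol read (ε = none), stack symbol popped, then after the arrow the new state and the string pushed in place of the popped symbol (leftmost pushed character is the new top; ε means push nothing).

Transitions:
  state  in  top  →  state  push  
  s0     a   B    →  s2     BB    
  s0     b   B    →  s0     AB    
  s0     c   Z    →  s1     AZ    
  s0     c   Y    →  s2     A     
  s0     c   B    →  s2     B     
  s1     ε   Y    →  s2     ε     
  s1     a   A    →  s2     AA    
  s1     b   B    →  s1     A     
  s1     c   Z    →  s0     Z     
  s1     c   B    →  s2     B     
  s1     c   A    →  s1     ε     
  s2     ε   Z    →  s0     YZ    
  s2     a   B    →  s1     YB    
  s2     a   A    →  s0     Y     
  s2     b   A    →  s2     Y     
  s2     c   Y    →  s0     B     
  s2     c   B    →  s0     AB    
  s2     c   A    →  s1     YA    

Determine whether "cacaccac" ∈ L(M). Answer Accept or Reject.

(s0, cacaccac, Z)
  read c, top Z: go to s1, push AZ → (s1, acaccac, AZ)
  read a, top A: go to s2, push AA → (s2, caccac, AAZ)
  read c, top A: go to s1, push YA → (s1, accac, YAAZ)
  ε-move, top Y: go to s2, push ε → (s2, accac, AAZ)
  read a, top A: go to s0, push Y → (s0, ccac, YAZ)
  read c, top Y: go to s2, push A → (s2, cac, AAZ)
  read c, top A: go to s1, push YA → (s1, ac, YAAZ)
  ε-move, top Y: go to s2, push ε → (s2, ac, AAZ)
  read a, top A: go to s0, push Y → (s0, c, YAZ)
  read c, top Y: go to s2, push A → (s2, ε, AAZ)
All input consumed; stack is AAZ, not empty, and no further ε-move applies.

Reject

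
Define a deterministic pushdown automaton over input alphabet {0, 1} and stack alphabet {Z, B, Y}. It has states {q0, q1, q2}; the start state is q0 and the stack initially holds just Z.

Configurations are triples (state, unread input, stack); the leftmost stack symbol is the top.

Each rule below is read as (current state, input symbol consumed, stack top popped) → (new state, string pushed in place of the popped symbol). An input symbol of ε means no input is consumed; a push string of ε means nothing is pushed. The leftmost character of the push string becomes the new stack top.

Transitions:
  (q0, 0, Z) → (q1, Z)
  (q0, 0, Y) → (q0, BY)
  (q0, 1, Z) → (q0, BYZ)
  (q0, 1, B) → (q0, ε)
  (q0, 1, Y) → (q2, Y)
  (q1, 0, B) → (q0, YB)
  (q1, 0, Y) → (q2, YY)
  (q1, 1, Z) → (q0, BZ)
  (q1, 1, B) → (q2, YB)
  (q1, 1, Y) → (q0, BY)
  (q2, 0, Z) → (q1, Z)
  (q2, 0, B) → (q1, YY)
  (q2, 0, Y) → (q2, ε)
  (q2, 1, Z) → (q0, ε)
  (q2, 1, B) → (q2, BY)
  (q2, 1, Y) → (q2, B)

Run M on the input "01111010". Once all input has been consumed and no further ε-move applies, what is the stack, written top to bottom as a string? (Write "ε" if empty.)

(q0, 01111010, Z) ⊢ (q1, 1111010, Z) ⊢ (q0, 111010, BZ) ⊢ (q0, 11010, Z) ⊢ (q0, 1010, BYZ) ⊢ (q0, 010, YZ) ⊢ (q0, 10, BYZ) ⊢ (q0, 0, YZ) ⊢ (q0, ε, BYZ)
All input consumed in state q0 with stack BYZ.

BYZ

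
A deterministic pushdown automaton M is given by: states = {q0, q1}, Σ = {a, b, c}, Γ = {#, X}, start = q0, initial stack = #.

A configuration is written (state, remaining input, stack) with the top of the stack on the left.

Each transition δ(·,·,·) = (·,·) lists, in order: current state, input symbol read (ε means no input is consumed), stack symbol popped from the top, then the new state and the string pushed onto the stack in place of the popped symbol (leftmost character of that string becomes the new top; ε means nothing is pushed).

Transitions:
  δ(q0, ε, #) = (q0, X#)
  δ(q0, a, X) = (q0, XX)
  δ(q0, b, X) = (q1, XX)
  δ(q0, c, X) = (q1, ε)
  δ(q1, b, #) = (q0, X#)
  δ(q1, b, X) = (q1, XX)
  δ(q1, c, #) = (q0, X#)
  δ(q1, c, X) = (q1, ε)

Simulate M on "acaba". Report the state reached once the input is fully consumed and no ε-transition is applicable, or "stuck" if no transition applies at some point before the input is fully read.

stuck

(q0, acaba, #)
  ε-move, top #: go to q0, push X# → (q0, acaba, X#)
  read a, top X: go to q0, push XX → (q0, caba, XX#)
  read c, top X: go to q1, push ε → (q1, aba, X#)
No transition for (q1, a, top X); M blocks with input aba remaining.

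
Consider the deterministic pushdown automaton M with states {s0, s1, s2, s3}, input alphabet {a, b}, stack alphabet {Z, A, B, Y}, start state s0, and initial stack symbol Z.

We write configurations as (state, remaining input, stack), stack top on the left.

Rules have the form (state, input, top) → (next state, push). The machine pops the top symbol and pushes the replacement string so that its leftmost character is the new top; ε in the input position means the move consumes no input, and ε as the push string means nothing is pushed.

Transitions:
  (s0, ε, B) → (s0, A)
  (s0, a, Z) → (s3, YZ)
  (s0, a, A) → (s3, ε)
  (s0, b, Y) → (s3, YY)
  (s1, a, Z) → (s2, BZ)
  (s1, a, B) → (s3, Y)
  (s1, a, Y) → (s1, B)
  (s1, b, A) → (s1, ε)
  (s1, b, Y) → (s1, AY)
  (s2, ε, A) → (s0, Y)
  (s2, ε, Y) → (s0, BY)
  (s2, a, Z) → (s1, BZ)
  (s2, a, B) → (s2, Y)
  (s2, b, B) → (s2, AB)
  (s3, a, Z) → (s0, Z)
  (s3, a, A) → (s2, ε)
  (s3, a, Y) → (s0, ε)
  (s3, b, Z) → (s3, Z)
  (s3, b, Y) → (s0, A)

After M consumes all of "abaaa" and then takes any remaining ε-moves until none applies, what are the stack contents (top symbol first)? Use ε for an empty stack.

(s0, abaaa, Z)
  read a, top Z: go to s3, push YZ → (s3, baaa, YZ)
  read b, top Y: go to s0, push A → (s0, aaa, AZ)
  read a, top A: go to s3, push ε → (s3, aa, Z)
  read a, top Z: go to s0, push Z → (s0, a, Z)
  read a, top Z: go to s3, push YZ → (s3, ε, YZ)
All input consumed in state s3 with stack YZ.

YZ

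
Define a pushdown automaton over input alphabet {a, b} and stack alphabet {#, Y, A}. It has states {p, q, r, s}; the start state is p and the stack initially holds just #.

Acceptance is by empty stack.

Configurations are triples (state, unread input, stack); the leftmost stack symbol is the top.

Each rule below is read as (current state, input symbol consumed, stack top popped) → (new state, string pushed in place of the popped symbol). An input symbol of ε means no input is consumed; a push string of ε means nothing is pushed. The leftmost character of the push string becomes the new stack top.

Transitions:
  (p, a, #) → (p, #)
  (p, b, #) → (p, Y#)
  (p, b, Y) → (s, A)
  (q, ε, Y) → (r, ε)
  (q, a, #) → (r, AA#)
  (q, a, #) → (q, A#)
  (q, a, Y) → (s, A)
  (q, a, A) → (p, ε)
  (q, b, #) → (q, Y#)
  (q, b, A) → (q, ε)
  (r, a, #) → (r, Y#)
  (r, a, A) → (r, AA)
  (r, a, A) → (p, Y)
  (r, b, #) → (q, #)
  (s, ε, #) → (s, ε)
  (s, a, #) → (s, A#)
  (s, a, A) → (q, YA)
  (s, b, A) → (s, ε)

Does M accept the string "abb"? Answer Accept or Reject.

Reject

No computation consumes all input and empties the stack.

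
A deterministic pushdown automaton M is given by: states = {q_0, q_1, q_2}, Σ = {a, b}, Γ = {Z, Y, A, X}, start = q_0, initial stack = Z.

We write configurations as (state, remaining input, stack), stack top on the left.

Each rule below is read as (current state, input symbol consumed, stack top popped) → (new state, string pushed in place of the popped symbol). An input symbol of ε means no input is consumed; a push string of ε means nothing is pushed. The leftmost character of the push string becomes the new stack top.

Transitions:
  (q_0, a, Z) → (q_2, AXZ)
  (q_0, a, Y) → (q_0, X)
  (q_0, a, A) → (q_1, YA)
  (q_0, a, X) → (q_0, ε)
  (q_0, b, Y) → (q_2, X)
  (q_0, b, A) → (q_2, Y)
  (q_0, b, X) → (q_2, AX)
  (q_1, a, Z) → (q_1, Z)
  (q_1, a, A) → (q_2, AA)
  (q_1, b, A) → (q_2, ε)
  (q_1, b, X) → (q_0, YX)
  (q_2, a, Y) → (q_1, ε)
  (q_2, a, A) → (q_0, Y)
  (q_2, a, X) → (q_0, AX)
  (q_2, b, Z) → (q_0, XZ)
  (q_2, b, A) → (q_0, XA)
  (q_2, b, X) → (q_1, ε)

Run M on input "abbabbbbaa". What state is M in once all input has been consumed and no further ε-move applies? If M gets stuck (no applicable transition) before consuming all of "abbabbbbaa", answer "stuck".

(q_0, abbabbbbaa, Z) ⊢ (q_2, bbabbbbaa, AXZ) ⊢ (q_0, babbbbaa, XAXZ) ⊢ (q_2, abbbbaa, AXAXZ) ⊢ (q_0, bbbbaa, YXAXZ) ⊢ (q_2, bbbaa, XXAXZ) ⊢ (q_1, bbaa, XAXZ) ⊢ (q_0, baa, YXAXZ) ⊢ (q_2, aa, XXAXZ) ⊢ (q_0, a, AXXAXZ) ⊢ (q_1, ε, YAXXAXZ)
All input consumed; M is in state q_1.

q_1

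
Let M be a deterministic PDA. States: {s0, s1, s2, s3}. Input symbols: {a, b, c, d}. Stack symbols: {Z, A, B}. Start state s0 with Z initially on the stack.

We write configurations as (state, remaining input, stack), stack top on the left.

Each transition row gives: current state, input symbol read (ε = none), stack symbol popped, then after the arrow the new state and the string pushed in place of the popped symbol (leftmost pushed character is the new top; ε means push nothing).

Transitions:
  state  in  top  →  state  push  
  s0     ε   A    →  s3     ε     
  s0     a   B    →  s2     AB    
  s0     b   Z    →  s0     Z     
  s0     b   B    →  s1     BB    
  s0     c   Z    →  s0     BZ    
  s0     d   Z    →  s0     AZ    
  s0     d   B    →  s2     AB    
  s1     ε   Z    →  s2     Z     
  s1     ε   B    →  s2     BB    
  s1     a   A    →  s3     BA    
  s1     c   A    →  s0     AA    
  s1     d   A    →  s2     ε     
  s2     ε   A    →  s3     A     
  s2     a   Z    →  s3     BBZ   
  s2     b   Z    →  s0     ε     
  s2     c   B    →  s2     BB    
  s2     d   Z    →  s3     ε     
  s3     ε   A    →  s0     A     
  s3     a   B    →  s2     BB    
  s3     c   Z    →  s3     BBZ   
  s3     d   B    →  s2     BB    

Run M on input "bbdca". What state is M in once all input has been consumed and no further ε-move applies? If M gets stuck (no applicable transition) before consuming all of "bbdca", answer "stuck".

(s0, bbdca, Z)
  read b, top Z: go to s0, push Z → (s0, bdca, Z)
  read b, top Z: go to s0, push Z → (s0, dca, Z)
  read d, top Z: go to s0, push AZ → (s0, ca, AZ)
  ε-move, top A: go to s3, push ε → (s3, ca, Z)
  read c, top Z: go to s3, push BBZ → (s3, a, BBZ)
  read a, top B: go to s2, push BB → (s2, ε, BBBZ)
All input consumed; M is in state s2.

s2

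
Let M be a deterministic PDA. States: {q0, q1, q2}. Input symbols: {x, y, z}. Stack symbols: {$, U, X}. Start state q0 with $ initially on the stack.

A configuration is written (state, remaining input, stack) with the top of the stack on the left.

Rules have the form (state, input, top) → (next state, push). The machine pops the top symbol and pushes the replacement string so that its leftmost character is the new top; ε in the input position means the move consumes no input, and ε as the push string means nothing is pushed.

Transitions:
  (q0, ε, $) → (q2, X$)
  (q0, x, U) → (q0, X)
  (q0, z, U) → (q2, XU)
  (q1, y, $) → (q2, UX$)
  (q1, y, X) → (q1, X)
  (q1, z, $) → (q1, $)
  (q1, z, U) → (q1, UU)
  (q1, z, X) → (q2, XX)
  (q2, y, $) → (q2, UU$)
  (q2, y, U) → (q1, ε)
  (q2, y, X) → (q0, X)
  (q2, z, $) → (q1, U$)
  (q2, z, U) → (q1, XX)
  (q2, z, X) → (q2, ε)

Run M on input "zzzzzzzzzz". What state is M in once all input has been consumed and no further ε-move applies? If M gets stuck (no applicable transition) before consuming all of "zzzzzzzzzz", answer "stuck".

(q0, zzzzzzzzzz, $)
  ε-move, top $: go to q2, push X$ → (q2, zzzzzzzzzz, X$)
  read z, top X: go to q2, push ε → (q2, zzzzzzzzz, $)
  read z, top $: go to q1, push U$ → (q1, zzzzzzzz, U$)
  read z, top U: go to q1, push UU → (q1, zzzzzzz, UU$)
  read z, top U: go to q1, push UU → (q1, zzzzzz, UUU$)
  read z, top U: go to q1, push UU → (q1, zzzzz, UUUU$)
  read z, top U: go to q1, push UU → (q1, zzzz, UUUUU$)
  read z, top U: go to q1, push UU → (q1, zzz, UUUUUU$)
  read z, top U: go to q1, push UU → (q1, zz, UUUUUUU$)
  read z, top U: go to q1, push UU → (q1, z, UUUUUUUU$)
  read z, top U: go to q1, push UU → (q1, ε, UUUUUUUUU$)
All input consumed; M is in state q1.

q1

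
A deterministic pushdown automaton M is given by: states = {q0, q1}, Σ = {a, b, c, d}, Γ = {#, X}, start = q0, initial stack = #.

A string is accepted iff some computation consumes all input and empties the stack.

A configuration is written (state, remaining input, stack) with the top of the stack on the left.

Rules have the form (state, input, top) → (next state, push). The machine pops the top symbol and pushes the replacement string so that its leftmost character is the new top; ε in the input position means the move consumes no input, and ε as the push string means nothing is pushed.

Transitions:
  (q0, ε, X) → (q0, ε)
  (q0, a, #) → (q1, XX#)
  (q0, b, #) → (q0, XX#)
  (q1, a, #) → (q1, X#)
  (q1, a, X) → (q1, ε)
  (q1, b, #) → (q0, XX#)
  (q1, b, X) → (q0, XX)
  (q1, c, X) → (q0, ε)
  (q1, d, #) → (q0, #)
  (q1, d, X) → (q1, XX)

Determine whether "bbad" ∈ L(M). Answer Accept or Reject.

Reject

(q0, bbad, #) ⊢ (q0, bad, XX#) ⊢ (q0, bad, X#) ⊢ (q0, bad, #) ⊢ (q0, ad, XX#) ⊢ (q0, ad, X#) ⊢ (q0, ad, #) ⊢ (q1, d, XX#) ⊢ (q1, ε, XXX#)
All input consumed; stack is XXX#, not empty, and no further ε-move applies.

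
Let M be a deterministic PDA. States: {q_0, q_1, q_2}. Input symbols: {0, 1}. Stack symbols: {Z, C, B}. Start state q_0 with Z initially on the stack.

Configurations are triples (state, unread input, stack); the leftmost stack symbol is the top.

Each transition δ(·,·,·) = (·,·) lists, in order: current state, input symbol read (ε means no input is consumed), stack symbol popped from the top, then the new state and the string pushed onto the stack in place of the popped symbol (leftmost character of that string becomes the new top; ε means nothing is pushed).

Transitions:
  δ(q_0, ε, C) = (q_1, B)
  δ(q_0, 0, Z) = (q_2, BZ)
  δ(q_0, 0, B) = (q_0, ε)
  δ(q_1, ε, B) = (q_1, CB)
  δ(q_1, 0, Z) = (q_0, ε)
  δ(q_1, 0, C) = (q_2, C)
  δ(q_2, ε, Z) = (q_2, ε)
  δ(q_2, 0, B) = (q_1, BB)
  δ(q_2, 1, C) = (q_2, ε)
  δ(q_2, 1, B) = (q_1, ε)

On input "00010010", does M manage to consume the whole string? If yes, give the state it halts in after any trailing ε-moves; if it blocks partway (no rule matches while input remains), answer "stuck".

q_1

(q_0, 00010010, Z) ⊢ (q_2, 0010010, BZ) ⊢ (q_1, 010010, BBZ) ⊢ (q_1, 010010, CBBZ) ⊢ (q_2, 10010, CBBZ) ⊢ (q_2, 0010, BBZ) ⊢ (q_1, 010, BBBZ) ⊢ (q_1, 010, CBBBZ) ⊢ (q_2, 10, CBBBZ) ⊢ (q_2, 0, BBBZ) ⊢ (q_1, ε, BBBBZ) ⊢ (q_1, ε, CBBBBZ)
All input consumed; M is in state q_1.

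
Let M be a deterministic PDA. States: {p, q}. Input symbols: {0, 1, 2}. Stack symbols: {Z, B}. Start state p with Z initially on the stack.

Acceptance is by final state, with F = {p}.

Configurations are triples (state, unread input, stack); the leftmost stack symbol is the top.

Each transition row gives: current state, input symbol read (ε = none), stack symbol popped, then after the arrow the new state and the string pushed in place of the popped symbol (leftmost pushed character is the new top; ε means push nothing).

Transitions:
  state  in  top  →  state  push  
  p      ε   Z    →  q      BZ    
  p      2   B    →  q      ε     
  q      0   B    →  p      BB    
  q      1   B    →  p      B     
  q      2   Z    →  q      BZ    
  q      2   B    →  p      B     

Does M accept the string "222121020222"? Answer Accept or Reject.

(p, 222121020222, Z)
  ε-move, top Z: go to q, push BZ → (q, 222121020222, BZ)
  read 2, top B: go to p, push B → (p, 22121020222, BZ)
  read 2, top B: go to q, push ε → (q, 2121020222, Z)
  read 2, top Z: go to q, push BZ → (q, 121020222, BZ)
  read 1, top B: go to p, push B → (p, 21020222, BZ)
  read 2, top B: go to q, push ε → (q, 1020222, Z)
No transition applies at (q, 1020222, Z); input not fully consumed.

Reject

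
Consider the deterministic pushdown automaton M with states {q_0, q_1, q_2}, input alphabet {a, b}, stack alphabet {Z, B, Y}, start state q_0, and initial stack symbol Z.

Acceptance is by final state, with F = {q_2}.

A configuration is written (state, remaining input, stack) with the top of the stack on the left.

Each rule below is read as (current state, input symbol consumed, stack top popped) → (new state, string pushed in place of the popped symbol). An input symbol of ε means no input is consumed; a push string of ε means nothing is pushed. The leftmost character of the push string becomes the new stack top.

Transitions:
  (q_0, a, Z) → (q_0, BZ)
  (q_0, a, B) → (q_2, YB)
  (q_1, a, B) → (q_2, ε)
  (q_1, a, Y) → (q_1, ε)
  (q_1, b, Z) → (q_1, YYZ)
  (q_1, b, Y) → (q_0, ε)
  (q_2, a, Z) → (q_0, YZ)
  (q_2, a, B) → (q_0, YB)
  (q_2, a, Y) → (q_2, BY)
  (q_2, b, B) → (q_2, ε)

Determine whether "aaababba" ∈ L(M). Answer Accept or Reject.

(q_0, aaababba, Z)
  read a, top Z: go to q_0, push BZ → (q_0, aababba, BZ)
  read a, top B: go to q_2, push YB → (q_2, ababba, YBZ)
  read a, top Y: go to q_2, push BY → (q_2, babba, BYBZ)
  read b, top B: go to q_2, push ε → (q_2, abba, YBZ)
  read a, top Y: go to q_2, push BY → (q_2, bba, BYBZ)
  read b, top B: go to q_2, push ε → (q_2, ba, YBZ)
No transition applies at (q_2, ba, YBZ); input not fully consumed.

Reject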